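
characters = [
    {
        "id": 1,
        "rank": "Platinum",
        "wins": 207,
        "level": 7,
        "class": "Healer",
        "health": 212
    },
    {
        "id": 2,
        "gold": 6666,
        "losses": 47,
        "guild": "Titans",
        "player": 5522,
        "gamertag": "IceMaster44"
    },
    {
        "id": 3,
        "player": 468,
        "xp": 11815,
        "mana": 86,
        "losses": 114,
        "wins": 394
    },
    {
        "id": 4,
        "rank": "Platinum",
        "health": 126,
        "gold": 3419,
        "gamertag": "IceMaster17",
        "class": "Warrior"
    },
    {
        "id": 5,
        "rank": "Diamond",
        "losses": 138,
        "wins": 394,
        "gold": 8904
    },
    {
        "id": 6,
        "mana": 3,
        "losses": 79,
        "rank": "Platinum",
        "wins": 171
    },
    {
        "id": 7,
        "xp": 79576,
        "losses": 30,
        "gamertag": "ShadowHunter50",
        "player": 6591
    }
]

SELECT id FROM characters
[1, 2, 3, 4, 5, 6, 7]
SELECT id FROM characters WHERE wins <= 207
[1, 6]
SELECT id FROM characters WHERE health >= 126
[1, 4]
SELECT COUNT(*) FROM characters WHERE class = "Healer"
1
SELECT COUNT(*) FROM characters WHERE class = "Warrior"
1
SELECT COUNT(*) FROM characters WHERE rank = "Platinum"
3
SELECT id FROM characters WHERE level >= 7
[1]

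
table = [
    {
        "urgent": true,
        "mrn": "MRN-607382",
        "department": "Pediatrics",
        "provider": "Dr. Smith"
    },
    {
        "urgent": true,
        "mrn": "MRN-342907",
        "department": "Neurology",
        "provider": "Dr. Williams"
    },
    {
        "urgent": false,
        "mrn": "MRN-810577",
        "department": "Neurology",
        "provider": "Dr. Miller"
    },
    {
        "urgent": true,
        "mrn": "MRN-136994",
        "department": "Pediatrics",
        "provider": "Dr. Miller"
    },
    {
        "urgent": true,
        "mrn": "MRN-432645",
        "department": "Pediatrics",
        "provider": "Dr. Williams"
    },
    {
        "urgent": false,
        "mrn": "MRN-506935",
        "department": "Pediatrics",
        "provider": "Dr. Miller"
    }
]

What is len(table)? 6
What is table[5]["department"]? "Pediatrics"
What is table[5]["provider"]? "Dr. Miller"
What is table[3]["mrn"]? "MRN-136994"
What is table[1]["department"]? "Neurology"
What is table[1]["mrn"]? "MRN-342907"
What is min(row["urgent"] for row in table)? False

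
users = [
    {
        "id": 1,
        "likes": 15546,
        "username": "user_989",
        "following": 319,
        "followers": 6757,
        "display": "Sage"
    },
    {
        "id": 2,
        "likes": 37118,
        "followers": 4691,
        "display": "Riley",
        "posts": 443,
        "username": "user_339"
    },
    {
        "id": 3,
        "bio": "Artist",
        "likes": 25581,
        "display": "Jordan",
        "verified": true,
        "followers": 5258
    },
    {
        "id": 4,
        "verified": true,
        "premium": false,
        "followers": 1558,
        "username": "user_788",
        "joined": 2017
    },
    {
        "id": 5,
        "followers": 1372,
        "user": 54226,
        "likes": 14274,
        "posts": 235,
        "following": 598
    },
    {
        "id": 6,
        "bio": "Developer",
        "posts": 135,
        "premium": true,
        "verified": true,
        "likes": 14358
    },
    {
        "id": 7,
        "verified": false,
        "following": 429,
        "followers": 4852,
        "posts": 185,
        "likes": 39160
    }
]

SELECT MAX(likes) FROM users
39160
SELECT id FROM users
[1, 2, 3, 4, 5, 6, 7]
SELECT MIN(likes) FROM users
14274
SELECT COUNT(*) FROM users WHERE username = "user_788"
1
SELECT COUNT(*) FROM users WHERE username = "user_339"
1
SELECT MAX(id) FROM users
7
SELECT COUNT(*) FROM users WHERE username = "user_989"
1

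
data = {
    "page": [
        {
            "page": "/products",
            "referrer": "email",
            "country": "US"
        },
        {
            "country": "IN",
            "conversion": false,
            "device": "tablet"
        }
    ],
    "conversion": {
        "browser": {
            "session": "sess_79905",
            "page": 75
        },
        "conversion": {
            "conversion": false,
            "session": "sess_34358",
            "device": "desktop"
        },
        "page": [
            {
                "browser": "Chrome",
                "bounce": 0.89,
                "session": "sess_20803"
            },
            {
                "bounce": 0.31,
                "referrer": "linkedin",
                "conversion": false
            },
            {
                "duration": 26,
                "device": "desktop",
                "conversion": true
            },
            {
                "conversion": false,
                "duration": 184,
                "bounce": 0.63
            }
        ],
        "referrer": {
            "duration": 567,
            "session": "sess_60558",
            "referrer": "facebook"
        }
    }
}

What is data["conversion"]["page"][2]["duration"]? 26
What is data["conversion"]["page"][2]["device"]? "desktop"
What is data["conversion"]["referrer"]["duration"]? 567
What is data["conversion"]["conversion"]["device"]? "desktop"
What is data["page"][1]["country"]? "IN"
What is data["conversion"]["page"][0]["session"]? "sess_20803"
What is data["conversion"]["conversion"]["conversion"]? False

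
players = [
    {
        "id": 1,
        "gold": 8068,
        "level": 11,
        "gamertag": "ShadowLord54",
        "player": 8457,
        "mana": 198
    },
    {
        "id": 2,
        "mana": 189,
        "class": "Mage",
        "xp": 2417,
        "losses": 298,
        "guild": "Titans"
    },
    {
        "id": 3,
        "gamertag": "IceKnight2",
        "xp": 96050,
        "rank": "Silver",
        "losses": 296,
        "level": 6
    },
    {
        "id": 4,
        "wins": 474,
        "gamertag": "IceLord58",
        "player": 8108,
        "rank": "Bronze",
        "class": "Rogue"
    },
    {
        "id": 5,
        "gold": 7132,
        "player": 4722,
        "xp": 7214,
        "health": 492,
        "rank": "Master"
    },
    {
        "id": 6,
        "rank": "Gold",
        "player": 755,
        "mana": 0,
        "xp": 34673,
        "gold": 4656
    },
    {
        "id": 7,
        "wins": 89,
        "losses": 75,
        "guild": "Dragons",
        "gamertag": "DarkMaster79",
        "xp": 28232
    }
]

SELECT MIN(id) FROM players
1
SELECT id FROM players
[1, 2, 3, 4, 5, 6, 7]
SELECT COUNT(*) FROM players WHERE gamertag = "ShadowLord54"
1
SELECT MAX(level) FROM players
11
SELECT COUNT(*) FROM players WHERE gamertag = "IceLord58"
1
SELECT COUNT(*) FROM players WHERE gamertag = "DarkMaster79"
1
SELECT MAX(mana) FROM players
198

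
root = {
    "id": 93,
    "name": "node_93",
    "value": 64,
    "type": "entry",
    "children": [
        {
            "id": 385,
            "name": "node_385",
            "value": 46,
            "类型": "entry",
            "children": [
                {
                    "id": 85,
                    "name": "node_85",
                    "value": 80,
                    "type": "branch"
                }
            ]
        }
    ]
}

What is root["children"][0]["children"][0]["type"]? "branch"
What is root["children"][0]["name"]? "node_385"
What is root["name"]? "node_93"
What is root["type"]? "entry"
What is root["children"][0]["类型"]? "entry"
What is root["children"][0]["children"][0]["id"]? 85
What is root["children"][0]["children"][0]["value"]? 80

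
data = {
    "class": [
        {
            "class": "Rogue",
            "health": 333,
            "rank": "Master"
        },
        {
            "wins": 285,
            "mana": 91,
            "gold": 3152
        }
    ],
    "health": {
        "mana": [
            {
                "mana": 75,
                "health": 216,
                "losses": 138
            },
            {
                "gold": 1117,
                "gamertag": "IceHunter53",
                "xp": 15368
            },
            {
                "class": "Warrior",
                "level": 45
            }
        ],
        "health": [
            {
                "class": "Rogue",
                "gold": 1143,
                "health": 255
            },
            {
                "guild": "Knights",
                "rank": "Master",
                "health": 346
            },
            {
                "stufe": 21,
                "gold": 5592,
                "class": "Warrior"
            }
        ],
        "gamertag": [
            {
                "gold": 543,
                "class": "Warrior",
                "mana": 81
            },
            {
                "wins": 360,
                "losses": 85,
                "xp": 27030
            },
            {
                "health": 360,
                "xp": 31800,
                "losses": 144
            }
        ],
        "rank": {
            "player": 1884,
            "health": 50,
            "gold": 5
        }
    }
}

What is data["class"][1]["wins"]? 285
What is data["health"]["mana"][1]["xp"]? 15368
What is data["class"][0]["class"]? "Rogue"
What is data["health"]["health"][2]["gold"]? 5592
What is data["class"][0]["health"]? 333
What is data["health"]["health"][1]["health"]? 346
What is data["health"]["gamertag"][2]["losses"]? 144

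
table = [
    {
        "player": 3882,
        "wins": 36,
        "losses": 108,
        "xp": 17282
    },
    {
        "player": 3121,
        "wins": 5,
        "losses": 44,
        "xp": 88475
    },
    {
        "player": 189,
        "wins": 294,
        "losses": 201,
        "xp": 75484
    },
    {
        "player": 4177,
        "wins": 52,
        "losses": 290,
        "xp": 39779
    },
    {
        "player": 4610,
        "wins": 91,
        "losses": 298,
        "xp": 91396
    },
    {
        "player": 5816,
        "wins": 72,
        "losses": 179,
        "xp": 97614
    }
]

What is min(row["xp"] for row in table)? 17282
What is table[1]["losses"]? 44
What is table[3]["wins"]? 52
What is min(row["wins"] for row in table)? 5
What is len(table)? 6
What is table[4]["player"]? 4610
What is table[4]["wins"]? 91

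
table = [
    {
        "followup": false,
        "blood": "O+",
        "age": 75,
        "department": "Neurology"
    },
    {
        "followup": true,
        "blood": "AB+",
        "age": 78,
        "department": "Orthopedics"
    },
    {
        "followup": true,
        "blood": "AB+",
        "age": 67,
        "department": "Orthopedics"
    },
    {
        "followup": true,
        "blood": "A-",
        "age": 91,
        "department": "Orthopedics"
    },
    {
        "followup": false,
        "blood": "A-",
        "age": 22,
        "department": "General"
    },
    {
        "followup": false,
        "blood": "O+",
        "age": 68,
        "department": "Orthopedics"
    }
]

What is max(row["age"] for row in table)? 91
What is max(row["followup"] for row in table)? True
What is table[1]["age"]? 78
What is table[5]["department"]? "Orthopedics"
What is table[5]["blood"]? "O+"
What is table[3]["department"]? "Orthopedics"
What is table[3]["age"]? 91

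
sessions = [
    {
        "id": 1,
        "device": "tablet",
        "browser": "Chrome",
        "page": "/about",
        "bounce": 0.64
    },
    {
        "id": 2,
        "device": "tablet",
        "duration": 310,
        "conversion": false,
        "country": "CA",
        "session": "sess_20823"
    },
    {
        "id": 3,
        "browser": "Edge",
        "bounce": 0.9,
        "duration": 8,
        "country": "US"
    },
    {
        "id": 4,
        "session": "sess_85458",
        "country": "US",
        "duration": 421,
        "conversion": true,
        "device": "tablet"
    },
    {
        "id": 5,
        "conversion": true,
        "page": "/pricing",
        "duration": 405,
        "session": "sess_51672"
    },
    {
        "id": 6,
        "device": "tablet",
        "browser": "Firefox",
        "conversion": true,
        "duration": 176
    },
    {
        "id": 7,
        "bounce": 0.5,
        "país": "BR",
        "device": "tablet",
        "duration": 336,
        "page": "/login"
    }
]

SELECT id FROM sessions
[1, 2, 3, 4, 5, 6, 7]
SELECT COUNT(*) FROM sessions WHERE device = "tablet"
5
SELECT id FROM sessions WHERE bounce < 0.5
[]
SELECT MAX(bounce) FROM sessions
0.9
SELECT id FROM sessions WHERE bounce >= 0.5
[1, 3, 7]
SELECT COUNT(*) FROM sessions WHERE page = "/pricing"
1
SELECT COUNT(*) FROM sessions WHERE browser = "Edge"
1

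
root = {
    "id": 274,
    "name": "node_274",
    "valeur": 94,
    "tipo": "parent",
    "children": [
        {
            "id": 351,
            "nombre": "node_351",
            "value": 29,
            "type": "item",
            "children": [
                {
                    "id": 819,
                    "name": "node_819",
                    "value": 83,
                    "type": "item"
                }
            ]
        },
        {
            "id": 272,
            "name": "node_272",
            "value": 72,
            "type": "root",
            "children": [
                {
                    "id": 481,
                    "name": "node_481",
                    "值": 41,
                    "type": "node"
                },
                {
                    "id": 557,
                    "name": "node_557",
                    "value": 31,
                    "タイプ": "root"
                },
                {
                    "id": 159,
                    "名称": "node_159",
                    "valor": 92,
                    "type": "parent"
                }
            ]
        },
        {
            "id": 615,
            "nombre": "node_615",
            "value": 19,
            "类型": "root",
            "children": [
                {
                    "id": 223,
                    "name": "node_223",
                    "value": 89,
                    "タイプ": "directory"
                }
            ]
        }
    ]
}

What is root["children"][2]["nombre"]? "node_615"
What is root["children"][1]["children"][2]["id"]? 159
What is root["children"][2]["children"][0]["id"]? 223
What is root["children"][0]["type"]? "item"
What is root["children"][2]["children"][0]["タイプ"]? "directory"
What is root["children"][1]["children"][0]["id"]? 481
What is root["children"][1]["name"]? "node_272"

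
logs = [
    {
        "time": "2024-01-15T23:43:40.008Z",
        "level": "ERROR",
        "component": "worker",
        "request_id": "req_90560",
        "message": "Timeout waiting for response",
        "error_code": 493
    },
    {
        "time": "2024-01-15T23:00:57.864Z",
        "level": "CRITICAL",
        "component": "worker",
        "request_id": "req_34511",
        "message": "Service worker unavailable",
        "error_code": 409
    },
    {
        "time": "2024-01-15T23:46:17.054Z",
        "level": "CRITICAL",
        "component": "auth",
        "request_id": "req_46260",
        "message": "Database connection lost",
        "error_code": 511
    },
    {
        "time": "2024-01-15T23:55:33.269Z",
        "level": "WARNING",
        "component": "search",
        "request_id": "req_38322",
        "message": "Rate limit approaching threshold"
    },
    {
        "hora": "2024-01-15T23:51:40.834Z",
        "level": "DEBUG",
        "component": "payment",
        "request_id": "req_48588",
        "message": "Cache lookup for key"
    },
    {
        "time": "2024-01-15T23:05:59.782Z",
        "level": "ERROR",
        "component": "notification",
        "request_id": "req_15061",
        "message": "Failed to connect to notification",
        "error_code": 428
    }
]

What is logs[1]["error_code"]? 409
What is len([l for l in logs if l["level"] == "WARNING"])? 1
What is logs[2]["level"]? "CRITICAL"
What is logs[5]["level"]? "ERROR"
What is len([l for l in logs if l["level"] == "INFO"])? 0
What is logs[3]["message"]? "Rate limit approaching threshold"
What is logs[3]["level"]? "WARNING"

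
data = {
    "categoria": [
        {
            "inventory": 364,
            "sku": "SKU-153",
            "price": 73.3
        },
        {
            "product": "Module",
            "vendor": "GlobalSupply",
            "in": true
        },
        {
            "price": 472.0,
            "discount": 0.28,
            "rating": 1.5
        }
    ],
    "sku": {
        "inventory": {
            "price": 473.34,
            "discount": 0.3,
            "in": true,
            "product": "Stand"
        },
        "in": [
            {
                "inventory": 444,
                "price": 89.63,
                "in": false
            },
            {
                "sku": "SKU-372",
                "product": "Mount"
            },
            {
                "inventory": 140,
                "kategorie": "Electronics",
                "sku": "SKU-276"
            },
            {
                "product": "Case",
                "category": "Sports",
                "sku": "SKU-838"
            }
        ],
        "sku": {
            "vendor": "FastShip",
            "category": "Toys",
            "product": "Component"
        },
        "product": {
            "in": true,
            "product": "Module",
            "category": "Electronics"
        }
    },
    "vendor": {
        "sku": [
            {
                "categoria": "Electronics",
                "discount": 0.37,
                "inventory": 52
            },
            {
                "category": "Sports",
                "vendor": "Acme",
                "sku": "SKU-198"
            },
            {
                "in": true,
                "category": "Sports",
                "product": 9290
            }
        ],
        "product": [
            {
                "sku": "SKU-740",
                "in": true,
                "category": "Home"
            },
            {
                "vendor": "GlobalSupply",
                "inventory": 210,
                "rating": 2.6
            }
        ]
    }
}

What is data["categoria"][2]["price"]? 472.0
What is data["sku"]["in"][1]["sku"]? "SKU-372"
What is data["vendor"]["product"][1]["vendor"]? "GlobalSupply"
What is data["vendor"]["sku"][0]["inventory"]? 52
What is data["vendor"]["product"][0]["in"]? True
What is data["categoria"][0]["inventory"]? 364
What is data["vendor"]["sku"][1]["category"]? "Sports"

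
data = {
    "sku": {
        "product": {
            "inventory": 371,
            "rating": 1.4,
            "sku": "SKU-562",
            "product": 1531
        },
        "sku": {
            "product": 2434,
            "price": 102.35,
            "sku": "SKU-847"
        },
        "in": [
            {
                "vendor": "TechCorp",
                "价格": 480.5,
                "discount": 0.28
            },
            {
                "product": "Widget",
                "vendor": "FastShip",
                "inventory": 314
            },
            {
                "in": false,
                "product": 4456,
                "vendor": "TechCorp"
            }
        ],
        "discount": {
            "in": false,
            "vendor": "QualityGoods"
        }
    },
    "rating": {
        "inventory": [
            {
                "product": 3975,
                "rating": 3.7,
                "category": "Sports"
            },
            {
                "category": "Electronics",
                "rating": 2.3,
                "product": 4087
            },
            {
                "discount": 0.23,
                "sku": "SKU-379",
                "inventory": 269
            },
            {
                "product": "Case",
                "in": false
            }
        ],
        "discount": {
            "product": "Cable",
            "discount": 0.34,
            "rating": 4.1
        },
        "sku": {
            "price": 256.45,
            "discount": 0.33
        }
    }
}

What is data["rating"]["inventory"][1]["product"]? 4087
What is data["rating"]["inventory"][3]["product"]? "Case"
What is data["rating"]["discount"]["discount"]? 0.34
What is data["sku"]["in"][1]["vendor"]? "FastShip"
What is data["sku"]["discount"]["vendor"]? "QualityGoods"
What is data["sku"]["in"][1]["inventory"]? 314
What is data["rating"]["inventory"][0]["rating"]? 3.7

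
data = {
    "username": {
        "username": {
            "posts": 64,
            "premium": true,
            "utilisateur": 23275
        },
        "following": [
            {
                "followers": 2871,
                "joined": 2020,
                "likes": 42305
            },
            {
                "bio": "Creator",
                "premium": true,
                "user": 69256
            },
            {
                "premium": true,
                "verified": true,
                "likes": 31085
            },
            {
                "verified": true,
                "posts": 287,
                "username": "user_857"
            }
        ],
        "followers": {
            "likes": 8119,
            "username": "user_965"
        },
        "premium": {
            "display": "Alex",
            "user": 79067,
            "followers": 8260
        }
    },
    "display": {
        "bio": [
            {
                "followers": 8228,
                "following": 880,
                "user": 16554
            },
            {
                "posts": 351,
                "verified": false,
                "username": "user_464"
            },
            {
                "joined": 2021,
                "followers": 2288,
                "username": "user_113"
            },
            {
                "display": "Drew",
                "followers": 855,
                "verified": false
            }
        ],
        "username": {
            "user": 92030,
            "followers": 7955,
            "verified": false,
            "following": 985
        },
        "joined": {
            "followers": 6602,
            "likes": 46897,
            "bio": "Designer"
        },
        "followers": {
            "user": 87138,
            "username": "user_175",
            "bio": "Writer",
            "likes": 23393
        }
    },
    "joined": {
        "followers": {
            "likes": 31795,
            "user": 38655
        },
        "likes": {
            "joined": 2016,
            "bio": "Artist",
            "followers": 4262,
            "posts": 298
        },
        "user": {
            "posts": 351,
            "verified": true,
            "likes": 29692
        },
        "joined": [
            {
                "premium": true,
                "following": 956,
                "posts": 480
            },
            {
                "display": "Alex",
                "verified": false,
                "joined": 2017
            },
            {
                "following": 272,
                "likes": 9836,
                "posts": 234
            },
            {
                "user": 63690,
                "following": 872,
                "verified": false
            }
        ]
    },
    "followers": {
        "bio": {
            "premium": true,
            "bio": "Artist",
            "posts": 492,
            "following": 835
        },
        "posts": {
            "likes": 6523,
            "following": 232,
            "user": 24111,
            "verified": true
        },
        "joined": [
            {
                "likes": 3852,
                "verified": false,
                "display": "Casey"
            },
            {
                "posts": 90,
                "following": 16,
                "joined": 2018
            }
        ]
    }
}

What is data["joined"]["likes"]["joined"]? 2016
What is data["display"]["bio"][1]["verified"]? False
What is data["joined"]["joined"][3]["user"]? 63690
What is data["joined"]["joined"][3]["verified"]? False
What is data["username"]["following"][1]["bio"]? "Creator"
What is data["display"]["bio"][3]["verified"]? False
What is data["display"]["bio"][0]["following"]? 880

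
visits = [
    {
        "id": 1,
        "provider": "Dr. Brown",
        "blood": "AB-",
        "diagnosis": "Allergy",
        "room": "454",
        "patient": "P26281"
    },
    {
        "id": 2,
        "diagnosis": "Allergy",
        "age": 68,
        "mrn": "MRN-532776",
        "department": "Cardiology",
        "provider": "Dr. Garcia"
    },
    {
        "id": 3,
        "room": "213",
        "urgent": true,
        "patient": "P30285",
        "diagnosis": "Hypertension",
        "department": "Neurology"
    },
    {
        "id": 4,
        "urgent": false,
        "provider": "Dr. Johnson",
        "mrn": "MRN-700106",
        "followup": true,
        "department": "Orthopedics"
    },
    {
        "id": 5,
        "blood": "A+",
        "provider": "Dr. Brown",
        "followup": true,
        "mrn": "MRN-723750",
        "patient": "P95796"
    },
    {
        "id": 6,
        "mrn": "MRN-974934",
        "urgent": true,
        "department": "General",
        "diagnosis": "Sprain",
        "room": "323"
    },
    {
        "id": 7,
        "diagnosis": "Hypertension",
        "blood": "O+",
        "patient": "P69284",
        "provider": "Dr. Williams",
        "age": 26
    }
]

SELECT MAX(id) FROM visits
7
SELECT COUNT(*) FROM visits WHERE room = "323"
1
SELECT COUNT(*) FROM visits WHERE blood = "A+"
1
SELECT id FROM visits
[1, 2, 3, 4, 5, 6, 7]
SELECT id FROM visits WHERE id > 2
[3, 4, 5, 6, 7]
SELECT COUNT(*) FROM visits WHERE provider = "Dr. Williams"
1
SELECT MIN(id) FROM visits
1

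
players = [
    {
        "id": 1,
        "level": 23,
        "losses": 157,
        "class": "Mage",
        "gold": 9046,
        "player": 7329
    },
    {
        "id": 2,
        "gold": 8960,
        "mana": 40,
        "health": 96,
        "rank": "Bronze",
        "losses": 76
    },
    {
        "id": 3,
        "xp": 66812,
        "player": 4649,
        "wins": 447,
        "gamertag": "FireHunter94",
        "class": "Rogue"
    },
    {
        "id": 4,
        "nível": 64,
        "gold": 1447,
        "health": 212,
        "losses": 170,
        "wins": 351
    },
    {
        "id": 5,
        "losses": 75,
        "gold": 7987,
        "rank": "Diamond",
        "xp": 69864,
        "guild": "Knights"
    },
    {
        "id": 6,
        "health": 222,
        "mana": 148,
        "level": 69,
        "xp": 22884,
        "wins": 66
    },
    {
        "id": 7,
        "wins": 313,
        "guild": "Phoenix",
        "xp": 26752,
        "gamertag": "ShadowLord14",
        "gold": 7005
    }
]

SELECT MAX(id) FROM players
7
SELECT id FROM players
[1, 2, 3, 4, 5, 6, 7]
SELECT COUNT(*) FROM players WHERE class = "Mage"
1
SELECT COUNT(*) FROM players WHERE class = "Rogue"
1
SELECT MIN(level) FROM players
23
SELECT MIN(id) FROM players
1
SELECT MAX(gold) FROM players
9046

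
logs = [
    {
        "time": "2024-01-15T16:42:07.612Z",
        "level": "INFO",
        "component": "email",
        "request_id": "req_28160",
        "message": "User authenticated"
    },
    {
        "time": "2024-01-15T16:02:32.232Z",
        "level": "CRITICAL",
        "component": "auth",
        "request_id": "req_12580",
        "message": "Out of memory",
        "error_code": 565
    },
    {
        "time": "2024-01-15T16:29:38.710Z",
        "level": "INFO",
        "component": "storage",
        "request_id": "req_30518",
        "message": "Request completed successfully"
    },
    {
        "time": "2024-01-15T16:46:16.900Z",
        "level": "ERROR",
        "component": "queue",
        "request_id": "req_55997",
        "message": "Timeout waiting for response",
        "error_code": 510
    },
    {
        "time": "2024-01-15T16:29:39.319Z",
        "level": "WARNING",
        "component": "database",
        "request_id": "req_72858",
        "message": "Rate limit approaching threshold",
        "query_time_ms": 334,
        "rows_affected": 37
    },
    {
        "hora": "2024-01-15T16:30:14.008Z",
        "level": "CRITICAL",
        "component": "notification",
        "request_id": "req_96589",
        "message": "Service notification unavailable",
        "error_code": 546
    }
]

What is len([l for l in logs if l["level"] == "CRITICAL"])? 2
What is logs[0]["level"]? "INFO"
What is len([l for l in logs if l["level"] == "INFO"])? 2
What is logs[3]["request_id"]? "req_55997"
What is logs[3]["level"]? "ERROR"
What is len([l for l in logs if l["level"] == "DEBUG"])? 0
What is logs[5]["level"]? "CRITICAL"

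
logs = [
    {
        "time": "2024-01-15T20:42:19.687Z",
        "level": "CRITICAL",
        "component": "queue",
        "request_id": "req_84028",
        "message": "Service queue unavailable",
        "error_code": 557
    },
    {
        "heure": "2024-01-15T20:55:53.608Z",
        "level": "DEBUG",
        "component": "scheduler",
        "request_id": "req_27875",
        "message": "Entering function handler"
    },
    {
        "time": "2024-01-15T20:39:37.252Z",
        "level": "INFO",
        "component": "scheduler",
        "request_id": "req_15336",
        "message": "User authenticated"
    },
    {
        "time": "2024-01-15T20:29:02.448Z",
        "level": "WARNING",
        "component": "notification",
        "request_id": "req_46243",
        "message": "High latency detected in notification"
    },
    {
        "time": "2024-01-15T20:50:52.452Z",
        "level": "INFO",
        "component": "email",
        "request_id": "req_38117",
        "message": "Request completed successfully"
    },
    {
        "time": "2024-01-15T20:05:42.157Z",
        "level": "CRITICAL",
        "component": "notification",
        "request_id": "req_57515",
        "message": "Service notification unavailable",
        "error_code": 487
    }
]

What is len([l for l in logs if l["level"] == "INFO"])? 2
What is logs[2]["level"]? "INFO"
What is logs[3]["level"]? "WARNING"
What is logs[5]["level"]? "CRITICAL"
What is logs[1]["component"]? "scheduler"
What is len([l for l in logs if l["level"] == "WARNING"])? 1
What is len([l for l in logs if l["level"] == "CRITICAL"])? 2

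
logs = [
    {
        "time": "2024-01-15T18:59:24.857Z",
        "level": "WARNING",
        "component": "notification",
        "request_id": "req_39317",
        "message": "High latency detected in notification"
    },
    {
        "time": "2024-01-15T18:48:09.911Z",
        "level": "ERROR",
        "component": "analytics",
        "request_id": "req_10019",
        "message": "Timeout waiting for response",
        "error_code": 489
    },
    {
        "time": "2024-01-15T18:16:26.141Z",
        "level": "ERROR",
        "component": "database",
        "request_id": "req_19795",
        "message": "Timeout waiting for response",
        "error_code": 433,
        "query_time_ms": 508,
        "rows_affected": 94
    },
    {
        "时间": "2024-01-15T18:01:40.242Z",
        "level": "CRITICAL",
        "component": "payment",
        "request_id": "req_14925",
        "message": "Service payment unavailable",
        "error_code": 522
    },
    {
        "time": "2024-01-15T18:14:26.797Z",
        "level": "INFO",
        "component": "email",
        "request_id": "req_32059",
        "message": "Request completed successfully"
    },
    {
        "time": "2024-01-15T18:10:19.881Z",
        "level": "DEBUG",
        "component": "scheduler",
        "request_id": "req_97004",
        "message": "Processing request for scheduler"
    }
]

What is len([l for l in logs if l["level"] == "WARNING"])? 1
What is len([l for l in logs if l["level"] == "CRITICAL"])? 1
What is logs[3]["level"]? "CRITICAL"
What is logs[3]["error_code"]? 522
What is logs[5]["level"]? "DEBUG"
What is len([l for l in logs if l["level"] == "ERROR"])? 2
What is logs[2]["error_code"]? 433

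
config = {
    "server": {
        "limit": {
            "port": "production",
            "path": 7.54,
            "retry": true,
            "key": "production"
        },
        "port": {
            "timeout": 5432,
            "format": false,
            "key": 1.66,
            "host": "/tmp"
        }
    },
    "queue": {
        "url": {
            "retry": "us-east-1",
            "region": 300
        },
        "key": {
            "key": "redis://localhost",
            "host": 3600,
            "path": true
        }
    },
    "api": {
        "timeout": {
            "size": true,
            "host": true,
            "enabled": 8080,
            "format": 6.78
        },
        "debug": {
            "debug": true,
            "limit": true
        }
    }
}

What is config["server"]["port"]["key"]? 1.66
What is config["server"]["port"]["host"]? "/tmp"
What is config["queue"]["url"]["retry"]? "us-east-1"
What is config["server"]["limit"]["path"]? 7.54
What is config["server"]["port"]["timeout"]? 5432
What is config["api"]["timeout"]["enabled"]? 8080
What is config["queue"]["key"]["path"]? True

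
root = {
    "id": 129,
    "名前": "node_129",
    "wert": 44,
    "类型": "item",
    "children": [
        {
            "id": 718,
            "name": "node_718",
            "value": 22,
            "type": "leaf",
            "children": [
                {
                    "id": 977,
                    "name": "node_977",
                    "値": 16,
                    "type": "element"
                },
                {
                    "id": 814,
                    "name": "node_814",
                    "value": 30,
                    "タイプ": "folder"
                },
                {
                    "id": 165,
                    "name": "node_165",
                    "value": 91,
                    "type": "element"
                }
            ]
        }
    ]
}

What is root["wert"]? 44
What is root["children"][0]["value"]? 22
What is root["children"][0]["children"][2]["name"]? "node_165"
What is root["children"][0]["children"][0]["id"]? 977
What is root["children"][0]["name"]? "node_718"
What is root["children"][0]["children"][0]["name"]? "node_977"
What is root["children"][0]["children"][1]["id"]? 814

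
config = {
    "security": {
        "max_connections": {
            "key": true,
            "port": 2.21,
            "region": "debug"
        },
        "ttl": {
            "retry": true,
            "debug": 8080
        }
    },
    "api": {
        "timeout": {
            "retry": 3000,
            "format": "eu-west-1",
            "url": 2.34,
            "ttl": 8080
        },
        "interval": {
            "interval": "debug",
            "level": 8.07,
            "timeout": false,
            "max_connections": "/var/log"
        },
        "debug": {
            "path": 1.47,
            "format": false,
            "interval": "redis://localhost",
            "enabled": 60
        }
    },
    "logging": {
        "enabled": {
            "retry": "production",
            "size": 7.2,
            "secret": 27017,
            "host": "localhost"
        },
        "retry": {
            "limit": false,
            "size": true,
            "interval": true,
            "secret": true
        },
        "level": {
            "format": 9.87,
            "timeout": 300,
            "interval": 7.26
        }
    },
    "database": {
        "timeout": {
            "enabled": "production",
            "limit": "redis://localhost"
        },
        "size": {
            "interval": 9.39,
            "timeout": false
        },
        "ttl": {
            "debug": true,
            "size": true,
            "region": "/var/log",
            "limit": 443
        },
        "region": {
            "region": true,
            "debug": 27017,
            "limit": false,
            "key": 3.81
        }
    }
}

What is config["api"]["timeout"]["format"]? "eu-west-1"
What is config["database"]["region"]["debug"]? 27017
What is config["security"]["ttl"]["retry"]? True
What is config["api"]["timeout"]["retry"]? 3000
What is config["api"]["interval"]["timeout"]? False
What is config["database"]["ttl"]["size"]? True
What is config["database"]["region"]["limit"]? False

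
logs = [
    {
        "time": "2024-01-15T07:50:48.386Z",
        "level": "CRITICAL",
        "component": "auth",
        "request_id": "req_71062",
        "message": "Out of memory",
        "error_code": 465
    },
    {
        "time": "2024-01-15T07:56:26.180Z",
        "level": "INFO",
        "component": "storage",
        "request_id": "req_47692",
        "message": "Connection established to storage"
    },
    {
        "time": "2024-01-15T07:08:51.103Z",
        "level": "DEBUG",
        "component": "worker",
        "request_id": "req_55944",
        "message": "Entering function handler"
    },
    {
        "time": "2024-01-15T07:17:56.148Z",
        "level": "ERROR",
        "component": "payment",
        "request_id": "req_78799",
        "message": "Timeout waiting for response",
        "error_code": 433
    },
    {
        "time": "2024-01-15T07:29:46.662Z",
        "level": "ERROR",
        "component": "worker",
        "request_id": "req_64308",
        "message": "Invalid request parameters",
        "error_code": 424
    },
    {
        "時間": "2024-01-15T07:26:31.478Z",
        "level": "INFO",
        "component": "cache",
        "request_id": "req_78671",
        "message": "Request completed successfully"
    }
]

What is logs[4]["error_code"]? 424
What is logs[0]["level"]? "CRITICAL"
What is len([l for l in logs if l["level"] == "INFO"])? 2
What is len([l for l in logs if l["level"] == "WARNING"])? 0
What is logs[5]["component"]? "cache"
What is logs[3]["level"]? "ERROR"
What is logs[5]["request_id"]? "req_78671"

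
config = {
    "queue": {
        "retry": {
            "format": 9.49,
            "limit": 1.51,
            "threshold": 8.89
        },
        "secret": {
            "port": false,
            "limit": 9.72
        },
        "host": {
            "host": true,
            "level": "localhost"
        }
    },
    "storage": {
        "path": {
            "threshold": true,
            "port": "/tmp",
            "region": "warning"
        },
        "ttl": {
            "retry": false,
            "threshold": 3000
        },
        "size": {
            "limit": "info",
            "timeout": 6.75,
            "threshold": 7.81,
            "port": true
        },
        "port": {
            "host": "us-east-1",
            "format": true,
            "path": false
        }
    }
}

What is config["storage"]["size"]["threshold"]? 7.81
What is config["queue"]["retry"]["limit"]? 1.51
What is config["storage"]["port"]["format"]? True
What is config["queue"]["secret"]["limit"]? 9.72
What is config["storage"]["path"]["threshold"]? True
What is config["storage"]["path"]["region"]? "warning"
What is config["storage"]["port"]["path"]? False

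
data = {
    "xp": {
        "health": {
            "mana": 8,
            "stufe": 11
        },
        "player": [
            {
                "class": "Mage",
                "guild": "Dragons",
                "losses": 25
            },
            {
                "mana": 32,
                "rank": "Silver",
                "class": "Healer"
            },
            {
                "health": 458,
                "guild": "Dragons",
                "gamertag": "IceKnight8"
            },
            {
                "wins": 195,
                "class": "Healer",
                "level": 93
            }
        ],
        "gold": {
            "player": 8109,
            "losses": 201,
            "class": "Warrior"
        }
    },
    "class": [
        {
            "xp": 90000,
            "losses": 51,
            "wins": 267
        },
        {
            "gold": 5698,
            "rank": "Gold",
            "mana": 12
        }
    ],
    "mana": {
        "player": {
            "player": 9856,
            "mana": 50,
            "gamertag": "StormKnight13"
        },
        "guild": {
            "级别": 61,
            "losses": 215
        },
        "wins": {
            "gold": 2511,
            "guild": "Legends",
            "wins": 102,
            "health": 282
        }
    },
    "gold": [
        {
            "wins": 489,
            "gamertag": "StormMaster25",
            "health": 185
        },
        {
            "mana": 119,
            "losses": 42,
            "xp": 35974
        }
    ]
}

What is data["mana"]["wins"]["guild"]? "Legends"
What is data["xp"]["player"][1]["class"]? "Healer"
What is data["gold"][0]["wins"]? 489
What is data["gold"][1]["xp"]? 35974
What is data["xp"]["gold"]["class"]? "Warrior"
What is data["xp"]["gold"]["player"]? 8109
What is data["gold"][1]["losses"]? 42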